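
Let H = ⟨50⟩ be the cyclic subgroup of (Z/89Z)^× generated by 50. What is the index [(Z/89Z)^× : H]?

4

ord(50) | φ(89) = 89 − 1 = 88 = 2^3 · 11.
Divisors of 88: 1, 2, 4, 8, 11, 22, 44, 88.
Test each divisor d:
50^1 ≡ 50 (mod 89)
50^2 ≡ 8 (mod 89)
50^4 ≡ 64 (mod 89)
50^8 ≡ 2 (mod 89)
50^11 ≡ 88 (mod 89)
50^22 ≡ 1 (mod 89) ✓
Thus |⟨50⟩| = ord(50) = 22.
[(Z/89Z)^× : ⟨50⟩] = 88/22 = 4.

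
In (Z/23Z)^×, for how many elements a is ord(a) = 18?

φ(23) = 23 − 1 = 22 = 2 · 11.
(Z/23Z)^× is cyclic (|G| = 22); a cyclic group of order m has exactly φ(d) elements of each order d | m, and none otherwise.
Here 22 is not a multiple of 18, so there are no elements of order 18.

0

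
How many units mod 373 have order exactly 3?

φ(373) = 373 − 1 = 372 = 2^2 · 3 · 31.
Since (Z/373Z)^× is cyclic of order 372, the number of elements of order d is φ(d) when d | 372 and 0 otherwise.
3 | 372, and φ(3) = 3 − 1 = 2.

2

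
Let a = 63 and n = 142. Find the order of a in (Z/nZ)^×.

By Lagrange's theorem, ord_142(63) divides φ(142) = φ(2)·φ(71) = 1·70 = 70 = 2 · 5 · 7.
Divisors of 70: 1, 2, 5, 7, 10, 14, 35, 70.
Evaluate successive powers at the divisors of 70:
63^1 ≡ 63 (mod 142)
63^2 ≡ 135 (mod 142)
63^5 ≡ 105 (mod 142)
63^7 ≡ 117 (mod 142)
63^10 ≡ 91 (mod 142)
63^14 ≡ 57 (mod 142)
63^35 ≡ 141 (mod 142)
63^70 ≡ 1 (mod 142) ✓
Hence ord(63) = 70.

70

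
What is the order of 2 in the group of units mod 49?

21

ord(2) | φ(49) = φ(7^2) = 7·(7−1) = 42 = 2 · 3 · 7.
Divisors of 42: 1, 2, 3, 6, 7, 14, 21, 42.
Compute 2^d (mod 49) for the divisors d until we hit 1:
2^1 ≡ 2
2^2 ≡ 4
2^3 ≡ 8
2^6 ≡ 15
2^7 ≡ 30
2^14 ≡ 18
2^21 ≡ 1
So ord_49(2) = 21.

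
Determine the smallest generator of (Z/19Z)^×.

φ(19) = 19 − 1 = 18 = 2 · 3^2.
g is a primitive root iff g^(18/q) ≢ 1 (mod 19) for each prime q ∈ {2, 3}.
g = 2: 2^9 ≡ 18; 2^6 ≡ 7 — none is 1, so 2 is a primitive root.
Hence the least primitive root of 19 is 2.

2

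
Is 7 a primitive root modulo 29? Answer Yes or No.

φ(29) = 29 − 1 = 28 = 2^2 · 7.
It suffices to check that the order of 7 is not a proper divisor of 28: compute 7^(28/q) for q ∈ {2, 7}.
7^14 ≡ 1 (mod 29)  [q = 2: ≡ 1 ✗]
7^4 ≡ 23 (mod 29)  [q = 7: ≢ 1 ✓]
The check at q = 2 fails, so 7 generates a proper subgroup.

No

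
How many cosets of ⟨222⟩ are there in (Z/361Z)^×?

1

ord(222) | φ(361) = φ(19^2) = 19·(19−1) = 342 = 2 · 3^2 · 19.
Divisors of 342: 1, 2, 3, 6, 9, 18, 19, 38, 57, 114, 171, 342.
Compute 222^d (mod 361) for the divisors d until we hit 1:
222^1 ≡ 222 (mod 361)
222^2 ≡ 188 (mod 361)
222^3 ≡ 221 (mod 361)
222^6 ≡ 106 (mod 361)
222^9 ≡ 322 (mod 361)
222^18 ≡ 77 (mod 361)
222^19 ≡ 127 (mod 361)
222^38 ≡ 245 (mod 361)
222^57 ≡ 69 (mod 361)
222^114 ≡ 68 (mod 361)
222^171 ≡ 360 (mod 361)
222^342 ≡ 1 (mod 361) ✓
The order of 222 is 342, so the subgroup it generates has 342 elements.
The index is φ(361) / ord(222) = 342 / 342 = 1.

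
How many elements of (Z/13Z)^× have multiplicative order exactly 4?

2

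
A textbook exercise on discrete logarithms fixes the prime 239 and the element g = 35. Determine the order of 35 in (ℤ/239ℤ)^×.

238

Since 35 ∈ (Z/239Z)^×, its order divides φ(239) = 239 − 1 = 238 = 2 · 7 · 17.
Divisors of 238: 1, 2, 7, 14, 17, 34, 119, 238.
Compute 35^d (mod 239) for the divisors d until we hit 1:
35^1 ≡ 35 (mod 239)
35^2 ≡ 30 (mod 239)
35^7 ≡ 233 (mod 239)
35^14 ≡ 36 (mod 239)
35^17 ≡ 38 (mod 239)
35^34 ≡ 10 (mod 239)
35^119 ≡ 238 (mod 239)
35^238 ≡ 1 (mod 239) ✓
The smallest such exponent is 238, so the order of 35 is 238.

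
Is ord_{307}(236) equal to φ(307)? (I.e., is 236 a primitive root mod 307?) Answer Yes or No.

Yes

φ(307) = 307 − 1 = 306 = 2 · 3^2 · 17.
Test 236^(306/q) mod 307 for each prime factor q of 306:
236^153 ≡ 306 (mod 307)  [q = 2: ≢ 1 ✓]
236^102 ≡ 17 (mod 307)  [q = 3: ≢ 1 ✓]
236^18 ≡ 115 (mod 307)  [q = 17: ≢ 1 ✓]
Every test exponent gives a nontrivial residue, hence 236 generates the full group.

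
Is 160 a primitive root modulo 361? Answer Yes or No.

No

φ(361) = φ(19^2) = 19·(19−1) = 342 = 2 · 3^2 · 19.
An element g generates (Z/361Z)^× iff g^(342/q) ≢ 1 (mod 361) for each prime q ∈ {2, 3, 19}.
160^171 ≡ 360 (mod 361)  [q = 2: ≢ 1 ✓]
160^114 ≡ 1 (mod 361)  [q = 3: ≡ 1 ✗]
160^18 ≡ 153 (mod 361)  [q = 19: ≢ 1 ✓]
Since 160^114 ≡ 1, the order of 160 divides 114 < 342, so 160 is not a primitive root.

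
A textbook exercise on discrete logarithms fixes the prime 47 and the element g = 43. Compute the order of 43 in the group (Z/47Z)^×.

46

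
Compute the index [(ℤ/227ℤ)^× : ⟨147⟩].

2

The order of 147 must divide φ(227) = 227 − 1 = 226 = 2 · 113.
Divisors of 226: 1, 2, 113, 226.
Evaluate successive powers at the divisors of 226:
147^1 ≡ 147
147^2 ≡ 44
147^113 ≡ 1
The order of 147 is 113, so the subgroup it generates has 113 elements.
[(Z/227Z)^× : ⟨147⟩] = 226/113 = 2.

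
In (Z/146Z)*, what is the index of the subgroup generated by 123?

2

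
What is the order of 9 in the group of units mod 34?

8

By Lagrange's theorem, ord_34(9) divides φ(34) = φ(2)·φ(17) = 1·16 = 16 = 2^4.
Divisors of 16: 1, 2, 4, 8, 16.
Check 9^d mod 34 for each divisor in increasing order:
9^1 ≡ 9
9^2 ≡ 13
9^4 ≡ 33
9^8 ≡ 1
Hence ord(9) = 8.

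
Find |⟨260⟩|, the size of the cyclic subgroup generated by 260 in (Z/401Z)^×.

400

The order of 260 must divide φ(401) = 401 − 1 = 400 = 2^4 · 5^2.
Divisors of 400: 1, 2, 4, 5, 8, 10, 16, 20, 25, 40, 50, 80, 100, 200, 400.
Evaluate successive powers at the divisors of 400:
260^1 ≡ 260 (mod 401)
260^2 ≡ 232 (mod 401)
260^4 ≡ 90 (mod 401)
260^5 ≡ 142 (mod 401)
260^8 ≡ 80 (mod 401)
260^10 ≡ 114 (mod 401)
260^16 ≡ 385 (mod 401)
260^20 ≡ 164 (mod 401)
260^25 ≡ 30 (mod 401)
260^40 ≡ 29 (mod 401)
260^50 ≡ 98 (mod 401)
260^80 ≡ 39 (mod 401)
260^100 ≡ 381 (mod 401)
260^200 ≡ 400 (mod 401)
260^400 ≡ 1 (mod 401) ✓
The smallest such exponent is 400, so the order of 260 is 400.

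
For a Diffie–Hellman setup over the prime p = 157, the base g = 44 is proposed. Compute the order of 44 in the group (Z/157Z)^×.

78

By Lagrange's theorem, ord_157(44) divides φ(157) = 157 − 1 = 156 = 2^2 · 3 · 13.
Divisors of 156: 1, 2, 3, 4, 6, 12, 13, 26, 39, 52, 78, 156.
Test each divisor d:
44^1 ≡ 44 (mod 157)
44^2 ≡ 52 (mod 157)
44^3 ≡ 90 (mod 157)
44^4 ≡ 35 (mod 157)
44^6 ≡ 93 (mod 157)
44^12 ≡ 14 (mod 157)
44^13 ≡ 145 (mod 157)
44^26 ≡ 144 (mod 157)
44^39 ≡ 156 (mod 157)
44^52 ≡ 12 (mod 157)
44^78 ≡ 1 (mod 157) ✓
So ord_157(44) = 78.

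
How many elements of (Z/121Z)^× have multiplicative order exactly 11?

10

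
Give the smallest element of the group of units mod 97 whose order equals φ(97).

φ(97) = 97 − 1 = 96 = 2^5 · 3.
g is a primitive root iff g^(96/q) ≢ 1 (mod 97) for each prime q ∈ {2, 3}.
g = 2: 2^48 ≡ 1 — hits 1, so not a primitive root.
g = 3: 3^48 ≡ 1 — hits 1, so not a primitive root.
g = 4: 4^48 ≡ 1 — hits 1, so not a primitive root.
g = 5: 5^48 ≡ 96; 5^32 ≡ 35 — none is 1, so 5 is a primitive root.
Hence the least primitive root of 97 is 5.

5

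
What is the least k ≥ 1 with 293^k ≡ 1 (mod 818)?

The order of 293 must divide φ(818) = φ(2)·φ(409) = 1·408 = 408 = 2^3 · 3 · 17.
Divisors of 408: 1, 2, 3, 4, 6, 8, 12, 17, 24, 34, 51, 68, 102, 136, 204, 408.
Evaluate successive powers at the divisors of 408:
293^1 ≡ 293 (mod 818)
293^2 ≡ 777 (mod 818)
293^3 ≡ 257 (mod 818)
293^4 ≡ 45 (mod 818)
293^6 ≡ 609 (mod 818)
293^8 ≡ 389 (mod 818)
293^12 ≡ 327 (mod 818)
293^17 ≡ 635 (mod 818)
293^24 ≡ 589 (mod 818)
293^34 ≡ 769 (mod 818)
293^51 ≡ 787 (mod 818)
293^68 ≡ 765 (mod 818)
293^102 ≡ 143 (mod 818)
293^136 ≡ 355 (mod 818)
293^204 ≡ 817 (mod 818)
293^408 ≡ 1 (mod 818) ✓
Therefore the multiplicative order of 293 modulo 818 is 408.

408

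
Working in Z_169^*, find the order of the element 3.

The order of 3 must divide φ(169) = φ(13^2) = 13·(13−1) = 156 = 2^2 · 3 · 13.
Divisors of 156: 1, 2, 3, 4, 6, 12, 13, 26, 39, 52, 78, 156.
Evaluate successive powers at the divisors of 156:
3^1 ≡ 3 (mod 169)
3^2 ≡ 9 (mod 169)
3^3 ≡ 27 (mod 169)
3^4 ≡ 81 (mod 169)
3^6 ≡ 53 (mod 169)
3^12 ≡ 105 (mod 169)
3^13 ≡ 146 (mod 169)
3^26 ≡ 22 (mod 169)
3^39 ≡ 1 (mod 169) ✓
Hence ord(3) = 39.

39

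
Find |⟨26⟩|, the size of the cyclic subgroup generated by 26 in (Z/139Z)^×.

Since 26 ∈ (Z/139Z)^×, its order divides φ(139) = 139 − 1 = 138 = 2 · 3 · 23.
Divisors of 138: 1, 2, 3, 6, 23, 46, 69, 138.
Compute 26^d (mod 139) for the divisors d until we hit 1:
26^1 ≡ 26
26^2 ≡ 120
26^3 ≡ 62
26^6 ≡ 91
26^23 ≡ 43
26^46 ≡ 42
26^69 ≡ 138
26^138 ≡ 1
The smallest such exponent is 138, so the order of 26 is 138.

138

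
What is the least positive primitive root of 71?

φ(71) = 71 − 1 = 70 = 2 · 5 · 7.
Test candidates g = 2, 3, … against the prime factors q ∈ {2, 5, 7} of φ(71): g is a generator iff g^(70/q) ≢ 1 for every such q.
g = 2: 2^35 ≡ 1 — hits 1, so not a primitive root.
g = 3: 3^35 ≡ 1 — hits 1, so not a primitive root.
g = 4: 4^35 ≡ 1 — hits 1, so not a primitive root.
g = 5: 5^35 ≡ 1 — hits 1, so not a primitive root.
g = 6: 6^35 ≡ 1 — hits 1, so not a primitive root.
g = 7: 7^35 ≡ 70; 7^14 ≡ 54; 7^10 ≡ 45 — none is 1, so 7 is a primitive root.
So 7 is the smallest generator of (Z/71Z)^×.

7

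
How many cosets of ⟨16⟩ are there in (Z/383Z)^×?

2

By Lagrange's theorem, ord_383(16) divides φ(383) = 383 − 1 = 382 = 2 · 191.
Divisors of 382: 1, 2, 191, 382.
Check 16^d mod 383 for each divisor in increasing order:
16^1 ≡ 16 (mod 383)
16^2 ≡ 256 (mod 383)
16^191 ≡ 1 (mod 383) ✓
The order of 16 is 191, so the subgroup it generates has 191 elements.
[(Z/383Z)^× : ⟨16⟩] = 382/191 = 2.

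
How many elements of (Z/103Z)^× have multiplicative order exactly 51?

32

φ(103) = 103 − 1 = 102 = 2 · 3 · 17.
In a cyclic group of order 102, there are φ(d) elements of order d for each divisor d of 102, and zero for non-divisors.
51 = 3 · 17 divides 102, and φ(51) = 32.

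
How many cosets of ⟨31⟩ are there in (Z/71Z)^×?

1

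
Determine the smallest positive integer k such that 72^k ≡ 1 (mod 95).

ord(72) | φ(95) = φ(5·19) = (5−1)·(19−1) = 4·18 = 72 = 2^3 · 3^2.
Divisors of 72: 1, 2, 3, 4, 6, 8, 9, 12, 18, 24, 36, 72.
Compute 72^d (mod 95) for the divisors d until we hit 1:
72^1 ≡ 72 (mod 95)
72^2 ≡ 54 (mod 95)
72^3 ≡ 88 (mod 95)
72^4 ≡ 66 (mod 95)
72^6 ≡ 49 (mod 95)
72^8 ≡ 81 (mod 95)
72^9 ≡ 37 (mod 95)
72^12 ≡ 26 (mod 95)
72^18 ≡ 39 (mod 95)
72^24 ≡ 11 (mod 95)
72^36 ≡ 1 (mod 95) ✓
Therefore the multiplicative order of 72 modulo 95 is 36.

36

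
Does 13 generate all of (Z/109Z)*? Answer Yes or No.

φ(109) = 109 − 1 = 108 = 2^2 · 3^3.
An element g generates (Z/109Z)^× iff g^(108/q) ≢ 1 (mod 109) for each prime q ∈ {2, 3}.
13^54 ≡ 108 (mod 109)  [q = 2: ≢ 1 ✓]
13^36 ≡ 63 (mod 109)  [q = 3: ≢ 1 ✓]
None equal 1, so ord_109(13) = 108: 13 is a primitive root.

Yes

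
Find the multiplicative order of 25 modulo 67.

11

By Lagrange's theorem, ord_67(25) divides φ(67) = 67 − 1 = 66 = 2 · 3 · 11.
Divisors of 66: 1, 2, 3, 6, 11, 22, 33, 66.
Evaluate successive powers at the divisors of 66:
25^1 ≡ 25
25^2 ≡ 22
25^3 ≡ 14
25^6 ≡ 62
25^11 ≡ 1
So ord_67(25) = 11.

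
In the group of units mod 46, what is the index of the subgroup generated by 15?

Since 15 ∈ (Z/46Z)^×, its order divides φ(46) = φ(2)·φ(23) = 1·22 = 22 = 2 · 11.
Divisors of 22: 1, 2, 11, 22.
Check 15^d mod 46 for each divisor in increasing order:
15^1 ≡ 15 (mod 46)
15^2 ≡ 41 (mod 46)
15^11 ≡ 45 (mod 46)
15^22 ≡ 1 (mod 46) ✓
Thus |⟨15⟩| = ord(15) = 22.
Index = |(Z/46Z)^×| / |⟨15⟩| = 22 / 22 = 1.

1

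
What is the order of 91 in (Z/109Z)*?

108

Since 91 ∈ (Z/109Z)^×, its order divides φ(109) = 109 − 1 = 108 = 2^2 · 3^3.
Divisors of 108: 1, 2, 3, 4, 6, 9, 12, 18, 27, 36, 54, 108.
Test each divisor d:
91^1 ≡ 91
91^2 ≡ 106
91^3 ≡ 54
91^4 ≡ 9
91^6 ≡ 82
91^9 ≡ 68
91^12 ≡ 75
91^18 ≡ 46
91^27 ≡ 76
91^36 ≡ 45
91^54 ≡ 108
91^108 ≡ 1
The smallest such exponent is 108, so the order of 91 is 108.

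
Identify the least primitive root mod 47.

φ(47) = 47 − 1 = 46 = 2 · 23.
Test candidates g = 2, 3, … against the prime factors q ∈ {2, 23} of φ(47): g is a generator iff g^(46/q) ≢ 1 for every such q.
g = 2: 2^23 ≡ 1 — hits 1, so not a primitive root.
g = 3: 3^23 ≡ 1 — hits 1, so not a primitive root.
g = 4: 4^23 ≡ 1 — hits 1, so not a primitive root.
g = 5: 5^23 ≡ 46; 5^2 ≡ 25 — none is 1, so 5 is a primitive root.
So 5 is the smallest generator of (Z/47Z)^×.

5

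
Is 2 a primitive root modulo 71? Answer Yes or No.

No

φ(71) = 71 − 1 = 70 = 2 · 5 · 7.
It suffices to check that the order of 2 is not a proper divisor of 70: compute 2^(70/q) for q ∈ {2, 5, 7}.
2^35 ≡ 1 (mod 71)  [q = 2: ≡ 1 ✗]
2^14 ≡ 54 (mod 71)  [q = 5: ≢ 1 ✓]
2^10 ≡ 30 (mod 71)  [q = 7: ≢ 1 ✓]
The check at q = 2 fails, so 2 generates a proper subgroup.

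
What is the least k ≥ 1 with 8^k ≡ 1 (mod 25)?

20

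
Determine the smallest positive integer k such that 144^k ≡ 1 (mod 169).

By Lagrange's theorem, ord_169(144) divides φ(169) = φ(13^2) = 13·(13−1) = 156 = 2^2 · 3 · 13.
Divisors of 156: 1, 2, 3, 4, 6, 12, 13, 26, 39, 52, 78, 156.
Compute 144^d (mod 169) for the divisors d until we hit 1:
144^1 ≡ 144 (mod 169)
144^2 ≡ 118 (mod 169)
144^3 ≡ 92 (mod 169)
144^4 ≡ 66 (mod 169)
144^6 ≡ 14 (mod 169)
144^12 ≡ 27 (mod 169)
144^13 ≡ 1 (mod 169) ✓
So ord_169(144) = 13.

13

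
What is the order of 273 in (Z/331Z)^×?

330

The order of 273 must divide φ(331) = 331 − 1 = 330 = 2 · 3 · 5 · 11.
Divisors of 330: 1, 2, 3, 5, 6, 10, 11, 15, 22, 30, 33, 55, 66, 110, 165, 330.
Test each divisor d:
273^1 ≡ 273 (mod 331)
273^2 ≡ 54 (mod 331)
273^3 ≡ 178 (mod 331)
273^5 ≡ 13 (mod 331)
273^6 ≡ 239 (mod 331)
273^10 ≡ 169 (mod 331)
273^11 ≡ 128 (mod 331)
273^15 ≡ 211 (mod 331)
273^22 ≡ 165 (mod 331)
273^30 ≡ 167 (mod 331)
273^33 ≡ 267 (mod 331)
273^55 ≡ 32 (mod 331)
273^66 ≡ 124 (mod 331)
273^110 ≡ 31 (mod 331)
273^165 ≡ 330 (mod 331)
273^330 ≡ 1 (mod 331) ✓
Therefore the multiplicative order of 273 modulo 331 is 330.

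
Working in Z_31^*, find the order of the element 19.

ord(19) | φ(31) = 31 − 1 = 30 = 2 · 3 · 5.
Divisors of 30: 1, 2, 3, 5, 6, 10, 15, 30.
Compute 19^d (mod 31) for the divisors d until we hit 1:
19^1 ≡ 19 (mod 31)
19^2 ≡ 20 (mod 31)
19^3 ≡ 8 (mod 31)
19^5 ≡ 5 (mod 31)
19^6 ≡ 2 (mod 31)
19^10 ≡ 25 (mod 31)
19^15 ≡ 1 (mod 31) ✓
Therefore the multiplicative order of 19 modulo 31 is 15.

15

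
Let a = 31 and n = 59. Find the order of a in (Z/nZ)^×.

Since 31 ∈ (Z/59Z)^×, its order divides φ(59) = 59 − 1 = 58 = 2 · 29.
Divisors of 58: 1, 2, 29, 58.
Compute 31^d (mod 59) for the divisors d until we hit 1:
31^1 ≡ 31
31^2 ≡ 17
31^29 ≡ 58
31^58 ≡ 1
So ord_59(31) = 58.

58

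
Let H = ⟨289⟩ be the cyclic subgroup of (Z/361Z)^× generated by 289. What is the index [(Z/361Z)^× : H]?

2

The order of 289 must divide φ(361) = φ(19^2) = 19·(19−1) = 342 = 2 · 3^2 · 19.
Divisors of 342: 1, 2, 3, 6, 9, 18, 19, 38, 57, 114, 171, 342.
Evaluate successive powers at the divisors of 342:
289^1 ≡ 289
289^2 ≡ 130
289^3 ≡ 26
289^6 ≡ 315
289^9 ≡ 248
289^18 ≡ 134
289^19 ≡ 99
289^38 ≡ 54
289^57 ≡ 292
289^114 ≡ 68
289^171 ≡ 1
Thus |⟨289⟩| = ord(289) = 171.
[(Z/361Z)^× : ⟨289⟩] = 342/171 = 2.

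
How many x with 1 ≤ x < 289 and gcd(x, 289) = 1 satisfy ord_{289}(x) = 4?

2

φ(289) = φ(17^2) = 17·(17−1) = 272 = 2^4 · 17.
In a cyclic group of order 272, there are φ(d) elements of order d for each divisor d of 272, and zero for non-divisors.
4 = 2^2 divides 272, and φ(4) = 2.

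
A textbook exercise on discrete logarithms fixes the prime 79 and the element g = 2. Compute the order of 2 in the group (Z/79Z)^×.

Since 2 ∈ (Z/79Z)^×, its order divides φ(79) = 79 − 1 = 78 = 2 · 3 · 13.
Divisors of 78: 1, 2, 3, 6, 13, 26, 39, 78.
Evaluate successive powers at the divisors of 78:
2^1 ≡ 2
2^2 ≡ 4
2^3 ≡ 8
2^6 ≡ 64
2^13 ≡ 55
2^26 ≡ 23
2^39 ≡ 1
The smallest such exponent is 39, so the order of 2 is 39.

39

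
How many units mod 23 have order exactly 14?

φ(23) = 23 − 1 = 22 = 2 · 11.
Since (Z/23Z)^× is cyclic of order 22, the number of elements of order d is φ(d) when d | 22 and 0 otherwise.
Since 14 ∤ 22, the count is 0.

0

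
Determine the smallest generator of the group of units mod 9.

2

φ(9) = φ(3^2) = 3·(3−1) = 6 = 2 · 3.
g is a primitive root iff g^(6/q) ≢ 1 (mod 9) for each prime q ∈ {2, 3}.
g = 2: 2^3 ≡ 8; 2^2 ≡ 4 — none is 1, so 2 is a primitive root.
Hence the least primitive root of 9 is 2.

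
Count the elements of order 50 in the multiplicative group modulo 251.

20

φ(251) = 251 − 1 = 250 = 2 · 5^3.
Since (Z/251Z)^× is cyclic of order 250, the number of elements of order d is φ(d) when d | 250 and 0 otherwise.
50 = 2 · 5^2 divides 250, and φ(50) = 20.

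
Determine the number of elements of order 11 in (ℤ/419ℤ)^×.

10

φ(419) = 419 − 1 = 418 = 2 · 11 · 19.
In a cyclic group of order 418, there are φ(d) elements of order d for each divisor d of 418, and zero for non-divisors.
11 | 418, and φ(11) = 11 − 1 = 10.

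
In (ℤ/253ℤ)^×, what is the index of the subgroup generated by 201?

By Lagrange's theorem, ord_253(201) divides φ(253) = φ(11·23) = (11−1)·(23−1) = 10·22 = 220 = 2^2 · 5 · 11.
Divisors of 220: 1, 2, 4, 5, 10, 11, 20, 22, 44, 55, 110, 220.
Test each divisor d:
201^1 ≡ 201 (mod 253)
201^2 ≡ 174 (mod 253)
201^4 ≡ 169 (mod 253)
201^5 ≡ 67 (mod 253)
201^10 ≡ 188 (mod 253)
201^11 ≡ 91 (mod 253)
201^20 ≡ 177 (mod 253)
201^22 ≡ 185 (mod 253)
201^44 ≡ 70 (mod 253)
201^55 ≡ 45 (mod 253)
201^110 ≡ 1 (mod 253) ✓
So ord_253(201) = 110, hence |⟨201⟩| = 110.
Index = |(Z/253Z)^×| / |⟨201⟩| = 220 / 110 = 2.

2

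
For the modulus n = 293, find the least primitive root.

2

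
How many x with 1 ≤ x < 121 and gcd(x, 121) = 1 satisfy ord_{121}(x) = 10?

φ(121) = φ(11^2) = 11·(11−1) = 110 = 2 · 5 · 11.
In a cyclic group of order 110, there are φ(d) elements of order d for each divisor d of 110, and zero for non-divisors.
10 = 2 · 5 divides 110, and φ(10) = 4.

4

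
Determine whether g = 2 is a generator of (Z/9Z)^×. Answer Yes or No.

Yes

φ(9) = φ(3^2) = 3·(3−1) = 6 = 2 · 3.
An element g generates (Z/9Z)^× iff g^(6/q) ≢ 1 (mod 9) for each prime q ∈ {2, 3}.
2^3 ≡ 8 (mod 9)  [q = 2: ≢ 1 ✓]
2^2 ≡ 4 (mod 9)  [q = 3: ≢ 1 ✓]
All checks pass, so 2 has order 6 and is a primitive root modulo 9.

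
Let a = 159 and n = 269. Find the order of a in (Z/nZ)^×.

The order of 159 must divide φ(269) = 269 − 1 = 268 = 2^2 · 67.
Divisors of 268: 1, 2, 4, 67, 134, 268.
Compute 159^d (mod 269) for the divisors d until we hit 1:
159^1 ≡ 159 (mod 269)
159^2 ≡ 264 (mod 269)
159^4 ≡ 25 (mod 269)
159^67 ≡ 187 (mod 269)
159^134 ≡ 268 (mod 269)
159^268 ≡ 1 (mod 269) ✓
Therefore the multiplicative order of 159 modulo 269 is 268.

268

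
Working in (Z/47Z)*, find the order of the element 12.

ord(12) | φ(47) = 47 − 1 = 46 = 2 · 23.
Divisors of 46: 1, 2, 23, 46.
Compute 12^d (mod 47) for the divisors d until we hit 1:
12^1 ≡ 12
12^2 ≡ 3
12^23 ≡ 1
The smallest such exponent is 23, so the order of 12 is 23.

23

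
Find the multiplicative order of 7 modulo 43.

By Lagrange's theorem, ord_43(7) divides φ(43) = 43 − 1 = 42 = 2 · 3 · 7.
Divisors of 42: 1, 2, 3, 6, 7, 14, 21, 42.
Check 7^d mod 43 for each divisor in increasing order:
7^1 ≡ 7 (mod 43)
7^2 ≡ 6 (mod 43)
7^3 ≡ 42 (mod 43)
7^6 ≡ 1 (mod 43) ✓
Therefore the multiplicative order of 7 modulo 43 is 6.

6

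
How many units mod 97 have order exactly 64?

φ(97) = 97 − 1 = 96 = 2^5 · 3.
In a cyclic group of order 96, there are φ(d) elements of order d for each divisor d of 96, and zero for non-divisors.
Since 64 ∤ 96, the count is 0.

0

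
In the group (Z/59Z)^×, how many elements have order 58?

28

φ(59) = 59 − 1 = 58 = 2 · 29.
In a cyclic group of order 58, there are φ(d) elements of order d for each divisor d of 58, and zero for non-divisors.
58 = 2 · 29 divides 58, and φ(58) = 28.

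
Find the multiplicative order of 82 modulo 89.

88

The order of 82 must divide φ(89) = 89 − 1 = 88 = 2^3 · 11.
Divisors of 88: 1, 2, 4, 8, 11, 22, 44, 88.
Evaluate successive powers at the divisors of 88:
82^1 ≡ 82 (mod 89)
82^2 ≡ 49 (mod 89)
82^4 ≡ 87 (mod 89)
82^8 ≡ 4 (mod 89)
82^11 ≡ 52 (mod 89)
82^22 ≡ 34 (mod 89)
82^44 ≡ 88 (mod 89)
82^88 ≡ 1 (mod 89) ✓
Therefore the multiplicative order of 82 modulo 89 is 88.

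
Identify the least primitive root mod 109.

φ(109) = 109 − 1 = 108 = 2^2 · 3^3.
Test candidates g = 2, 3, … against the prime factors q ∈ {2, 3} of φ(109): g is a generator iff g^(108/q) ≢ 1 for every such q.
g = 2: 2^54 ≡ 108; 2^36 ≡ 1 — hits 1, so not a primitive root.
g = 3: 3^54 ≡ 1 — hits 1, so not a primitive root.
g = 4: 4^54 ≡ 1 — hits 1, so not a primitive root.
g = 5: 5^54 ≡ 1 — hits 1, so not a primitive root.
g = 6: 6^54 ≡ 108; 6^36 ≡ 63 — none is 1, so 6 is a primitive root.
So 6 is the smallest generator of (Z/109Z)^×.

6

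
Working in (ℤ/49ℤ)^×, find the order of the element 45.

42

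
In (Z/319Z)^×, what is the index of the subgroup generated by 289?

28

By Lagrange's theorem, ord_319(289) divides φ(319) = φ(11·29) = (11−1)·(29−1) = 10·28 = 280 = 2^3 · 5 · 7.
Divisors of 280: 1, 2, 4, 5, 7, 8, 10, 14, 20, 28, 35, 40, 56, 70, 140, 280.
Check 289^d mod 319 for each divisor in increasing order:
289^1 ≡ 289 (mod 319)
289^2 ≡ 262 (mod 319)
289^4 ≡ 59 (mod 319)
289^5 ≡ 144 (mod 319)
289^7 ≡ 86 (mod 319)
289^8 ≡ 291 (mod 319)
289^10 ≡ 1 (mod 319) ✓
The order of 289 is 10, so the subgroup it generates has 10 elements.
Index = |(Z/319Z)^×| / |⟨289⟩| = 280 / 10 = 28.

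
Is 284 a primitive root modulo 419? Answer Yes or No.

φ(419) = 419 − 1 = 418 = 2 · 11 · 19.
An element g generates (Z/419Z)^× iff g^(418/q) ≢ 1 (mod 419) for each prime q ∈ {2, 11, 19}.
284^209 ≡ 418 (mod 419)  [q = 2: ≢ 1 ✓]
284^38 ≡ 1 (mod 419)  [q = 11: ≡ 1 ✗]
284^22 ≡ 7 (mod 419)  [q = 19: ≢ 1 ✓]
The check at q = 11 fails, so 284 generates a proper subgroup.

No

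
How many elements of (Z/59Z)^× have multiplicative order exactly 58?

φ(59) = 59 − 1 = 58 = 2 · 29.
Since (Z/59Z)^× is cyclic of order 58, the number of elements of order d is φ(d) when d | 58 and 0 otherwise.
58 = 2 · 29 divides 58, and φ(58) = 28.

28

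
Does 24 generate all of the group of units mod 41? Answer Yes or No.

Yes

φ(41) = 41 − 1 = 40 = 2^3 · 5.
Test 24^(40/q) mod 41 for each prime factor q of 40:
24^20 ≡ 40 (mod 41)  [q = 2: ≢ 1 ✓]
24^8 ≡ 16 (mod 41)  [q = 5: ≢ 1 ✓]
All checks pass, so 24 has order 40 and is a primitive root modulo 41.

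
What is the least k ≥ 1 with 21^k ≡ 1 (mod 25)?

Since 21 ∈ (Z/25Z)^×, its order divides φ(25) = φ(5^2) = 5·(5−1) = 20 = 2^2 · 5.
Divisors of 20: 1, 2, 4, 5, 10, 20.
Compute 21^d (mod 25) for the divisors d until we hit 1:
21^1 ≡ 21
21^2 ≡ 16
21^4 ≡ 6
21^5 ≡ 1
So ord_25(21) = 5.

5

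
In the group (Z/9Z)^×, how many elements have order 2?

1

φ(9) = φ(3^2) = 3·(3−1) = 6 = 2 · 3.
(Z/9Z)^× is cyclic (|G| = 6); a cyclic group of order m has exactly φ(d) elements of each order d | m, and none otherwise.
2 | 6, and φ(2) = 2 − 1 = 1.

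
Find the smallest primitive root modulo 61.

φ(61) = 61 − 1 = 60 = 2^2 · 3 · 5.
g is a primitive root iff g^(60/q) ≢ 1 (mod 61) for each prime q ∈ {2, 3, 5}.
g = 2: 2^30 ≡ 60; 2^20 ≡ 47; 2^12 ≡ 9 — none is 1, so 2 is a primitive root.
Hence the least primitive root of 61 is 2.

2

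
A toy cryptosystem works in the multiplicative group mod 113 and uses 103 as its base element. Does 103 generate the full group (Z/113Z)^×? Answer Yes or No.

Yes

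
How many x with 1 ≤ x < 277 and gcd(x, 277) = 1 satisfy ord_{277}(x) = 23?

22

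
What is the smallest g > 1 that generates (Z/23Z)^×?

φ(23) = 23 − 1 = 22 = 2 · 11.
Test candidates g = 2, 3, … against the prime factors q ∈ {2, 11} of φ(23): g is a generator iff g^(22/q) ≢ 1 for every such q.
g = 2: 2^11 ≡ 1 — hits 1, so not a primitive root.
g = 3: 3^11 ≡ 1 — hits 1, so not a primitive root.
g = 4: 4^11 ≡ 1 — hits 1, so not a primitive root.
g = 5: 5^11 ≡ 22; 5^2 ≡ 2 — none is 1, so 5 is a primitive root.
The smallest primitive root modulo 23 is 5.

5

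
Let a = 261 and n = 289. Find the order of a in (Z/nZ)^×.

272

By Lagrange's theorem, ord_289(261) divides φ(289) = φ(17^2) = 17·(17−1) = 272 = 2^4 · 17.
Divisors of 272: 1, 2, 4, 8, 16, 17, 34, 68, 136, 272.
Test each divisor d:
261^1 ≡ 261
261^2 ≡ 206
261^4 ≡ 242
261^8 ≡ 186
261^16 ≡ 205
261^17 ≡ 40
261^34 ≡ 155
261^68 ≡ 38
261^136 ≡ 288
261^272 ≡ 1
The smallest such exponent is 272, so the order of 261 is 272.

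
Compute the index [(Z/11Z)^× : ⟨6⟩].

By Lagrange's theorem, ord_11(6) divides φ(11) = 11 − 1 = 10 = 2 · 5.
Divisors of 10: 1, 2, 5, 10.
Test each divisor d:
6^1 ≡ 6
6^2 ≡ 3
6^5 ≡ 10
6^10 ≡ 1
So ord_11(6) = 10, hence |⟨6⟩| = 10.
Index = |(Z/11Z)^×| / |⟨6⟩| = 10 / 10 = 1.

1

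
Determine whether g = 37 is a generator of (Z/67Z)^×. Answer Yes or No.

φ(67) = 67 − 1 = 66 = 2 · 3 · 11.
An element g generates (Z/67Z)^× iff g^(66/q) ≢ 1 (mod 67) for each prime q ∈ {2, 3, 11}.
37^33 ≡ 1 (mod 67)  [q = 2: ≡ 1 ✗]
37^22 ≡ 37 (mod 67)  [q = 3: ≢ 1 ✓]
37^6 ≡ 1 (mod 67)  [q = 11: ≡ 1 ✗]
The check at q = 2 fails, so 37 generates a proper subgroup.

No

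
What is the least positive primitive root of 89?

3

φ(89) = 89 − 1 = 88 = 2^3 · 11.
g is a primitive root iff g^(88/q) ≢ 1 (mod 89) for each prime q ∈ {2, 11}.
g = 2: 2^44 ≡ 1 — hits 1, so not a primitive root.
g = 3: 3^44 ≡ 88; 3^8 ≡ 64 — none is 1, so 3 is a primitive root.
So 3 is the smallest generator of (Z/89Z)^×.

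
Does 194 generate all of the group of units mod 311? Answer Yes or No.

φ(311) = 311 − 1 = 310 = 2 · 5 · 31.
It suffices to check that the order of 194 is not a proper divisor of 310: compute 194^(310/q) for q ∈ {2, 5, 31}.
194^155 ≡ 310 (mod 311)  [q = 2: ≢ 1 ✓]
194^62 ≡ 6 (mod 311)  [q = 5: ≢ 1 ✓]
194^10 ≡ 15 (mod 311)  [q = 31: ≢ 1 ✓]
All checks pass, so 194 has order 310 and is a primitive root modulo 311.

Yes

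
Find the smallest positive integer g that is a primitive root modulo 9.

φ(9) = φ(3^2) = 3·(3−1) = 6 = 2 · 3.
Test candidates g = 2, 3, … against the prime factors q ∈ {2, 3} of φ(9): g is a generator iff g^(6/q) ≢ 1 for every such q.
g = 2: 2^3 ≡ 8; 2^2 ≡ 4 — none is 1, so 2 is a primitive root.
Hence the least primitive root of 9 is 2.

2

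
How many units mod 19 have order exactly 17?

φ(19) = 19 − 1 = 18 = 2 · 3^2.
In a cyclic group of order 18, there are φ(d) elements of order d for each divisor d of 18, and zero for non-divisors.
Since 17 ∤ 18, the count is 0.

0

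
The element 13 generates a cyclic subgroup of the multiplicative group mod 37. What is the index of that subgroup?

ord(13) | φ(37) = 37 − 1 = 36 = 2^2 · 3^2.
Divisors of 36: 1, 2, 3, 4, 6, 9, 12, 18, 36.
Check 13^d mod 37 for each divisor in increasing order:
13^1 ≡ 13 (mod 37)
13^2 ≡ 21 (mod 37)
13^3 ≡ 14 (mod 37)
13^4 ≡ 34 (mod 37)
13^6 ≡ 11 (mod 37)
13^9 ≡ 6 (mod 37)
13^12 ≡ 10 (mod 37)
13^18 ≡ 36 (mod 37)
13^36 ≡ 1 (mod 37) ✓
The order of 13 is 36, so the subgroup it generates has 36 elements.
Index = |(Z/37Z)^×| / |⟨13⟩| = 36 / 36 = 1.

1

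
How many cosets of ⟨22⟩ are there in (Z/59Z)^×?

Since 22 ∈ (Z/59Z)^×, its order divides φ(59) = 59 − 1 = 58 = 2 · 29.
Divisors of 58: 1, 2, 29, 58.
Check 22^d mod 59 for each divisor in increasing order:
22^1 ≡ 22 (mod 59)
22^2 ≡ 12 (mod 59)
22^29 ≡ 1 (mod 59) ✓
The order of 22 is 29, so the subgroup it generates has 29 elements.
[(Z/59Z)^× : ⟨22⟩] = 58/29 = 2.

2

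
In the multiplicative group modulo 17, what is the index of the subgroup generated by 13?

4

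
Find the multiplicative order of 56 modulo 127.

Since 56 ∈ (Z/127Z)^×, its order divides φ(127) = 127 − 1 = 126 = 2 · 3^2 · 7.
Divisors of 126: 1, 2, 3, 6, 7, 9, 14, 18, 21, 42, 63, 126.
Compute 56^d (mod 127) for the divisors d until we hit 1:
56^1 ≡ 56 (mod 127)
56^2 ≡ 88 (mod 127)
56^3 ≡ 102 (mod 127)
56^6 ≡ 117 (mod 127)
56^7 ≡ 75 (mod 127)
56^9 ≡ 123 (mod 127)
56^14 ≡ 37 (mod 127)
56^18 ≡ 16 (mod 127)
56^21 ≡ 108 (mod 127)
56^42 ≡ 107 (mod 127)
56^63 ≡ 126 (mod 127)
56^126 ≡ 1 (mod 127) ✓
Therefore the multiplicative order of 56 modulo 127 is 126.

126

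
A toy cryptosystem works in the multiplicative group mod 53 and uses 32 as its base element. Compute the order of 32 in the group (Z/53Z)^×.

The order of 32 must divide φ(53) = 53 − 1 = 52 = 2^2 · 13.
Divisors of 52: 1, 2, 4, 13, 26, 52.
Test each divisor d:
32^1 ≡ 32 (mod 53)
32^2 ≡ 17 (mod 53)
32^4 ≡ 24 (mod 53)
32^13 ≡ 30 (mod 53)
32^26 ≡ 52 (mod 53)
32^52 ≡ 1 (mod 53) ✓
Therefore the multiplicative order of 32 modulo 53 is 52.

52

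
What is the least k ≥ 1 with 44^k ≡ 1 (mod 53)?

By Lagrange's theorem, ord_53(44) divides φ(53) = 53 − 1 = 52 = 2^2 · 13.
Divisors of 52: 1, 2, 4, 13, 26, 52.
Evaluate successive powers at the divisors of 52:
44^1 ≡ 44
44^2 ≡ 28
44^4 ≡ 42
44^13 ≡ 1
The smallest such exponent is 13, so the order of 44 is 13.

13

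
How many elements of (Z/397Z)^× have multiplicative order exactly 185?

φ(397) = 397 − 1 = 396 = 2^2 · 3^2 · 11.
In a cyclic group of order 396, there are φ(d) elements of order d for each divisor d of 396, and zero for non-divisors.
Since 185 ∤ 396, the count is 0.

0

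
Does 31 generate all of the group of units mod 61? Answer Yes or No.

Yes

φ(61) = 61 − 1 = 60 = 2^2 · 3 · 5.
It suffices to check that the order of 31 is not a proper divisor of 60: compute 31^(60/q) for q ∈ {2, 3, 5}.
31^30 ≡ 60 (mod 61)  [q = 2: ≢ 1 ✓]
31^20 ≡ 13 (mod 61)  [q = 3: ≢ 1 ✓]
31^12 ≡ 34 (mod 61)  [q = 5: ≢ 1 ✓]
Every test exponent gives a nontrivial residue, hence 31 generates the full group.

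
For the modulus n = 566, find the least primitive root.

φ(566) = φ(2)·φ(283) = 1·282 = 282 = 2 · 3 · 47.
Test candidates g = 2, 3, … against the prime factors q ∈ {2, 3, 47} of φ(566): g is a generator iff g^(282/q) ≢ 1 for every such q.
g = 2: gcd(2, 566) = 2 > 1, not a unit — skip.
g = 3: 3^141 ≡ 565; 3^94 ≡ 521; 3^6 ≡ 163 — none is 1, so 3 is a primitive root.
The smallest primitive root modulo 566 is 3.

3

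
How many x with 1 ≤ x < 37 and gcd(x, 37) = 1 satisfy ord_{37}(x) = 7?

0

φ(37) = 37 − 1 = 36 = 2^2 · 3^2.
In a cyclic group of order 36, there are φ(d) elements of order d for each divisor d of 36, and zero for non-divisors.
Here 36 is not a multiple of 7, so there are no elements of order 7.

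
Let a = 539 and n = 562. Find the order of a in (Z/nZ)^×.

280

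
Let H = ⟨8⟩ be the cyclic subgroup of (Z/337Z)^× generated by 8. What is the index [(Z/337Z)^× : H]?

48

ord(8) | φ(337) = 337 − 1 = 336 = 2^4 · 3 · 7.
Divisors of 336: 1, 2, 3, 4, 6, 7, 8, 12, 14, 16, 21, 24, 28, 42, 48, 56, 84, 112, 168, 336.
Test each divisor d:
8^1 ≡ 8
8^2 ≡ 64
8^3 ≡ 175
8^4 ≡ 52
8^6 ≡ 295
8^7 ≡ 1
Thus |⟨8⟩| = ord(8) = 7.
The index is φ(337) / ord(8) = 336 / 7 = 48.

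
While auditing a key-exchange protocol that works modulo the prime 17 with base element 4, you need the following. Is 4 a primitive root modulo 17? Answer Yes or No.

No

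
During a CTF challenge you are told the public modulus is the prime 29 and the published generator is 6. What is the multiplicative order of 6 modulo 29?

14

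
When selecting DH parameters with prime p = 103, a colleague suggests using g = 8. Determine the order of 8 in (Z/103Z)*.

ord(8) | φ(103) = 103 − 1 = 102 = 2 · 3 · 17.
Divisors of 102: 1, 2, 3, 6, 17, 34, 51, 102.
Test each divisor d:
8^1 ≡ 8
8^2 ≡ 64
8^3 ≡ 100
8^6 ≡ 9
8^17 ≡ 1
Hence ord(8) = 17.

17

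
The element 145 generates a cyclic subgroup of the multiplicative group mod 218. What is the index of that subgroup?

2

The order of 145 must divide φ(218) = φ(2)·φ(109) = 1·108 = 108 = 2^2 · 3^3.
Divisors of 108: 1, 2, 3, 4, 6, 9, 12, 18, 27, 36, 54, 108.
Test each divisor d:
145^1 ≡ 145 (mod 218)
145^2 ≡ 97 (mod 218)
145^3 ≡ 113 (mod 218)
145^4 ≡ 35 (mod 218)
145^6 ≡ 125 (mod 218)
145^9 ≡ 173 (mod 218)
145^12 ≡ 147 (mod 218)
145^18 ≡ 63 (mod 218)
145^27 ≡ 217 (mod 218)
145^36 ≡ 45 (mod 218)
145^54 ≡ 1 (mod 218) ✓
So ord_218(145) = 54, hence |⟨145⟩| = 54.
Index = |(Z/218Z)^×| / |⟨145⟩| = 108 / 54 = 2.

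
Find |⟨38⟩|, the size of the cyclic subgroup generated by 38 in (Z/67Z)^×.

6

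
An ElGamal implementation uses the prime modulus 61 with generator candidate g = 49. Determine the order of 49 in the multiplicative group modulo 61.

The order of 49 must divide φ(61) = 61 − 1 = 60 = 2^2 · 3 · 5.
Divisors of 60: 1, 2, 3, 4, 5, 6, 10, 12, 15, 20, 30, 60.
Evaluate successive powers at the divisors of 60:
49^1 ≡ 49 (mod 61)
49^2 ≡ 22 (mod 61)
49^3 ≡ 41 (mod 61)
49^4 ≡ 57 (mod 61)
49^5 ≡ 48 (mod 61)
49^6 ≡ 34 (mod 61)
49^10 ≡ 47 (mod 61)
49^12 ≡ 58 (mod 61)
49^15 ≡ 60 (mod 61)
49^20 ≡ 13 (mod 61)
49^30 ≡ 1 (mod 61) ✓
The smallest such exponent is 30, so the order of 49 is 30.

30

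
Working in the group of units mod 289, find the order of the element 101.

34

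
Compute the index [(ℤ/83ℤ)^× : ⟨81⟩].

ord(81) | φ(83) = 83 − 1 = 82 = 2 · 41.
Divisors of 82: 1, 2, 41, 82.
Evaluate successive powers at the divisors of 82:
81^1 ≡ 81
81^2 ≡ 4
81^41 ≡ 1
So ord_83(81) = 41, hence |⟨81⟩| = 41.
The index is φ(83) / ord(81) = 82 / 41 = 2.

2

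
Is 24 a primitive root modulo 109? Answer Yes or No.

φ(109) = 109 − 1 = 108 = 2^2 · 3^3.
Test 24^(108/q) mod 109 for each prime factor q of 108:
24^54 ≡ 108 (mod 109)  [q = 2: ≢ 1 ✓]
24^36 ≡ 63 (mod 109)  [q = 3: ≢ 1 ✓]
All checks pass, so 24 has order 108 and is a primitive root modulo 109.

Yes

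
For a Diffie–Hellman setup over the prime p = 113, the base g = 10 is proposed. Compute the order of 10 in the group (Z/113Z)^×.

112

Since 10 ∈ (Z/113Z)^×, its order divides φ(113) = 113 − 1 = 112 = 2^4 · 7.
Divisors of 112: 1, 2, 4, 7, 8, 14, 16, 28, 56, 112.
Compute 10^d (mod 113) for the divisors d until we hit 1:
10^1 ≡ 10 (mod 113)
10^2 ≡ 100 (mod 113)
10^4 ≡ 56 (mod 113)
10^7 ≡ 65 (mod 113)
10^8 ≡ 85 (mod 113)
10^14 ≡ 44 (mod 113)
10^16 ≡ 106 (mod 113)
10^28 ≡ 15 (mod 113)
10^56 ≡ 112 (mod 113)
10^112 ≡ 1 (mod 113) ✓
So ord_113(10) = 112.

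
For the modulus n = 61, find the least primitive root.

φ(61) = 61 − 1 = 60 = 2^2 · 3 · 5.
Test candidates g = 2, 3, … against the prime factors q ∈ {2, 3, 5} of φ(61): g is a generator iff g^(60/q) ≢ 1 for every such q.
g = 2: 2^30 ≡ 60; 2^20 ≡ 47; 2^12 ≡ 9 — none is 1, so 2 is a primitive root.
The smallest primitive root modulo 61 is 2.

2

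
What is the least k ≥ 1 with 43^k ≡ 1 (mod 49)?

7

By Lagrange's theorem, ord_49(43) divides φ(49) = φ(7^2) = 7·(7−1) = 42 = 2 · 3 · 7.
Divisors of 42: 1, 2, 3, 6, 7, 14, 21, 42.
Evaluate successive powers at the divisors of 42:
43^1 ≡ 43 (mod 49)
43^2 ≡ 36 (mod 49)
43^3 ≡ 29 (mod 49)
43^6 ≡ 8 (mod 49)
43^7 ≡ 1 (mod 49) ✓
The smallest such exponent is 7, so the order of 43 is 7.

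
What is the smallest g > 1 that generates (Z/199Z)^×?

φ(199) = 199 − 1 = 198 = 2 · 3^2 · 11.
g is a primitive root iff g^(198/q) ≢ 1 (mod 199) for each prime q ∈ {2, 3, 11}.
g = 2: 2^99 ≡ 1 — hits 1, so not a primitive root.
g = 3: 3^99 ≡ 198; 3^66 ≡ 106; 3^18 ≡ 125 — none is 1, so 3 is a primitive root.
The smallest primitive root modulo 199 is 3.

3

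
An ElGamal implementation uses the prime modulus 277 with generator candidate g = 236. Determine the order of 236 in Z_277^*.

The order of 236 must divide φ(277) = 277 − 1 = 276 = 2^2 · 3 · 23.
Divisors of 276: 1, 2, 3, 4, 6, 12, 23, 46, 69, 92, 138, 276.
Test each divisor d:
236^1 ≡ 236 (mod 277)
236^2 ≡ 19 (mod 277)
236^3 ≡ 52 (mod 277)
236^4 ≡ 84 (mod 277)
236^6 ≡ 211 (mod 277)
236^12 ≡ 201 (mod 277)
236^23 ≡ 1 (mod 277) ✓
Therefore the multiplicative order of 236 modulo 277 is 23.

23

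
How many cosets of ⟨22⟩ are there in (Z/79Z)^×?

6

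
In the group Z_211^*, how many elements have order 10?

φ(211) = 211 − 1 = 210 = 2 · 3 · 5 · 7.
Since (Z/211Z)^× is cyclic of order 210, the number of elements of order d is φ(d) when d | 210 and 0 otherwise.
10 = 2 · 5 divides 210, and φ(10) = 4.

4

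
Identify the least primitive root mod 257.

3

φ(257) = 257 − 1 = 256 = 2^8.
g is a primitive root iff g^(256/q) ≢ 1 (mod 257) for each prime q ∈ {2}.
g = 2: 2^128 ≡ 1 — hits 1, so not a primitive root.
g = 3: 3^128 ≡ 256 — none is 1, so 3 is a primitive root.
So 3 is the smallest generator of (Z/257Z)^×.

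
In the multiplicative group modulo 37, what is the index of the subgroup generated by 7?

The order of 7 must divide φ(37) = 37 − 1 = 36 = 2^2 · 3^2.
Divisors of 36: 1, 2, 3, 4, 6, 9, 12, 18, 36.
Check 7^d mod 37 for each divisor in increasing order:
7^1 ≡ 7
7^2 ≡ 12
7^3 ≡ 10
7^4 ≡ 33
7^6 ≡ 26
7^9 ≡ 1
Thus |⟨7⟩| = ord(7) = 9.
The index is φ(37) / ord(7) = 36 / 9 = 4.

4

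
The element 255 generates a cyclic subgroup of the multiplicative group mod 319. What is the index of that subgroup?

4

ord(255) | φ(319) = φ(11·29) = (11−1)·(29−1) = 10·28 = 280 = 2^3 · 5 · 7.
Divisors of 280: 1, 2, 4, 5, 7, 8, 10, 14, 20, 28, 35, 40, 56, 70, 140, 280.
Check 255^d mod 319 for each divisor in increasing order:
255^1 ≡ 255
255^2 ≡ 268
255^4 ≡ 49
255^5 ≡ 54
255^7 ≡ 117
255^8 ≡ 168
255^10 ≡ 45
255^14 ≡ 291
255^20 ≡ 111
255^28 ≡ 146
255^35 ≡ 175
255^40 ≡ 199
255^56 ≡ 262
255^70 ≡ 1
The order of 255 is 70, so the subgroup it generates has 70 elements.
The index is φ(319) / ord(255) = 280 / 70 = 4.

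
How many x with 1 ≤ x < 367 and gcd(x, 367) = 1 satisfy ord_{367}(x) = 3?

2

φ(367) = 367 − 1 = 366 = 2 · 3 · 61.
In a cyclic group of order 366, there are φ(d) elements of order d for each divisor d of 366, and zero for non-divisors.
3 | 366, and φ(3) = 3 − 1 = 2.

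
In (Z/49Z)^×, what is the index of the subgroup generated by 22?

6

Since 22 ∈ (Z/49Z)^×, its order divides φ(49) = φ(7^2) = 7·(7−1) = 42 = 2 · 3 · 7.
Divisors of 42: 1, 2, 3, 6, 7, 14, 21, 42.
Check 22^d mod 49 for each divisor in increasing order:
22^1 ≡ 22 (mod 49)
22^2 ≡ 43 (mod 49)
22^3 ≡ 15 (mod 49)
22^6 ≡ 29 (mod 49)
22^7 ≡ 1 (mod 49) ✓
The order of 22 is 7, so the subgroup it generates has 7 elements.
The index is φ(49) / ord(22) = 42 / 7 = 6.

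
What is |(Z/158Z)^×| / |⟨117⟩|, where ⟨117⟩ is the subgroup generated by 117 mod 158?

6

The order of 117 must divide φ(158) = φ(2)·φ(79) = 1·78 = 78 = 2 · 3 · 13.
Divisors of 78: 1, 2, 3, 6, 13, 26, 39, 78.
Evaluate successive powers at the divisors of 78:
117^1 ≡ 117 (mod 158)
117^2 ≡ 101 (mod 158)
117^3 ≡ 125 (mod 158)
117^6 ≡ 141 (mod 158)
117^13 ≡ 1 (mod 158) ✓
Thus |⟨117⟩| = ord(117) = 13.
The index is φ(158) / ord(117) = 78 / 13 = 6.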